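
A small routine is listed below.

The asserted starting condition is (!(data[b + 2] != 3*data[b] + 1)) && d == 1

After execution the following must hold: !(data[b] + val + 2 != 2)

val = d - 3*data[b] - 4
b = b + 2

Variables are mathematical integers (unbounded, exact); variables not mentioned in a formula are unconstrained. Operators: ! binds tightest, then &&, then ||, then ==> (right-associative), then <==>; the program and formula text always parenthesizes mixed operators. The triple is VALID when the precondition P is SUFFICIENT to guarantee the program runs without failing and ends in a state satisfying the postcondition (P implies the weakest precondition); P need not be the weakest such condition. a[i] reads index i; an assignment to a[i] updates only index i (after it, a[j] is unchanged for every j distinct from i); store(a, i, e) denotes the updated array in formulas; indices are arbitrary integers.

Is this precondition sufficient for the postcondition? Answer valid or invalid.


Working backward. After the program, the postcondition !(data[b] + val + 2 != 2) must hold; in canonical form it is !(data[b] + val != 0).
Before b := b + 2: !(data[b + 2] + val != 0)
Before val := d - 3*data[b] - 4: !(data[b + 2] + d != 3*data[b] + 4)
The weakest precondition is !(data[b + 2] + d != 3*data[b] + 4).
Check whether (!(data[b + 2] != 3*data[b] + 1)) && d == 1 implies it.
Countermodel: at the initial state b = 0, d = 1, data = {[0] = -1, [2] = -2, elsewhere -2}, the precondition holds but the weakest precondition fails.
Answer: invalid


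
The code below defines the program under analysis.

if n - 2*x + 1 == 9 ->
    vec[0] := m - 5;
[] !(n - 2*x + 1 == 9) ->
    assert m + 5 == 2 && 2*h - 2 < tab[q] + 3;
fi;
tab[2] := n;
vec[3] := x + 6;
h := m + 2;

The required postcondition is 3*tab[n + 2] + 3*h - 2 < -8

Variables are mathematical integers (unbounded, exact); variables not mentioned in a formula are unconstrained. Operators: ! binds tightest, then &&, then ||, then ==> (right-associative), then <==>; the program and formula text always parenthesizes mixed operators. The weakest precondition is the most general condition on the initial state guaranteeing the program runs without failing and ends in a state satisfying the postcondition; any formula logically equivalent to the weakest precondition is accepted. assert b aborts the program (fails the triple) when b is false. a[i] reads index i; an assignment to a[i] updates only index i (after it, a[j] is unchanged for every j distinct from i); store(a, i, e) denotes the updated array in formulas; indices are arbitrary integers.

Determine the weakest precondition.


Working backward. After the program, the postcondition 3*tab[n + 2] + 3*h - 2 < -8 must hold; in canonical form it is 3*tab[n + 2] + 3*h < -6.
Before h := m + 2: 3*tab[n + 2] + 3*m < -12
Before vec[3] := x + 6: 3*tab[n + 2] + 3*m < -12
Before tab[2] := n: 3*store(tab, 2, n)[n + 2] + 3*m < -12
Then branch requires 3*store(tab, 2, n)[n + 2] + 3*m < -12; else branch requires m == -3 && 2*h < tab[q] + 5 && 3*store(tab, 2, n)[n + 2] + 3*m < -12.
Before the if: (n == 2*x + 8 ==> 3*store(tab, 2, n)[n + 2] + 3*m < -12) && ((!(n == 2*x + 8)) ==> (m == -3 && 2*h < tab[q] + 5 && 3*store(tab, 2, n)[n + 2] + 3*m < -12))
Answer: WP = (n == 2*x + 8 ==> 3*store(tab, 2, n)[n + 2] + 3*m < -12) && ((!(n == 2*x + 8)) ==> (m == -3 && 2*h < tab[q] + 5 && 3*store(tab, 2, n)[n + 2] + 3*m < -12))


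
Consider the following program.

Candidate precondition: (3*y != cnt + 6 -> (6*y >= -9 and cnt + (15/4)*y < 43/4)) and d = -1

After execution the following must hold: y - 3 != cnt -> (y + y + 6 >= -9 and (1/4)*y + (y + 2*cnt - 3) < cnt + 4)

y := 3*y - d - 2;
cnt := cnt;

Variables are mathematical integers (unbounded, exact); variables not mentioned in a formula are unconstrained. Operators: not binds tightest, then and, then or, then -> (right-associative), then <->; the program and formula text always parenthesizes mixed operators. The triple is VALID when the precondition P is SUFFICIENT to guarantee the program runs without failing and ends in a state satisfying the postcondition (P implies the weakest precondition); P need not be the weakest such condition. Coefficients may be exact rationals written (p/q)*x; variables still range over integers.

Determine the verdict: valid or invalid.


Working backward. After the program, the postcondition y - 3 != cnt -> (y + y + 6 >= -9 and (1/4)*y + (y + 2*cnt - 3) < cnt + 4) must hold; in canonical form it is y != cnt + 3 -> (2*y >= -15 and cnt + (5/4)*y < 7).
Before cnt := cnt: y != cnt + 3 -> (2*y >= -15 and cnt + (5/4)*y < 7)
Before y := 3*y - d - 2: 3*y != cnt + d + 5 -> (6*y >= 2*d - 11 and cnt + (15/4)*y < (5/4)*d + 19/2)
The weakest precondition is 3*y != cnt + d + 5 -> (6*y >= 2*d - 11 and cnt + (15/4)*y < (5/4)*d + 19/2).
Check whether (3*y != cnt + 6 -> (6*y >= -9 and cnt + (15/4)*y < 43/4)) and d = -1 implies it.
Countermodel: at the initial state cnt = -15, d = -1, y = -3, the precondition holds but the weakest precondition fails.
Answer: invalid


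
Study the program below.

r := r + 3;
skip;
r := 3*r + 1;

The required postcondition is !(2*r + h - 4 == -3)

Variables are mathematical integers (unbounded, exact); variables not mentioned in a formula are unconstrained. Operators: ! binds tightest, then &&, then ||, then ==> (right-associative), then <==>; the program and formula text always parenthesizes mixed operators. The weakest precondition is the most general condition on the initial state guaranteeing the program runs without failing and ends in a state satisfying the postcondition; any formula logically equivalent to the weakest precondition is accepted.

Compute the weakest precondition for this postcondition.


Working backward. After the program, the postcondition !(2*r + h - 4 == -3) must hold; in canonical form it is !(h + 2*r == 1).
Before r := 3*r + 1: !(h + 6*r == -1)
Before skip: !(h + 6*r == -1)
Before r := r + 3: !(h + 6*r == -19)
Answer: WP = !(h + 6*r == -19)


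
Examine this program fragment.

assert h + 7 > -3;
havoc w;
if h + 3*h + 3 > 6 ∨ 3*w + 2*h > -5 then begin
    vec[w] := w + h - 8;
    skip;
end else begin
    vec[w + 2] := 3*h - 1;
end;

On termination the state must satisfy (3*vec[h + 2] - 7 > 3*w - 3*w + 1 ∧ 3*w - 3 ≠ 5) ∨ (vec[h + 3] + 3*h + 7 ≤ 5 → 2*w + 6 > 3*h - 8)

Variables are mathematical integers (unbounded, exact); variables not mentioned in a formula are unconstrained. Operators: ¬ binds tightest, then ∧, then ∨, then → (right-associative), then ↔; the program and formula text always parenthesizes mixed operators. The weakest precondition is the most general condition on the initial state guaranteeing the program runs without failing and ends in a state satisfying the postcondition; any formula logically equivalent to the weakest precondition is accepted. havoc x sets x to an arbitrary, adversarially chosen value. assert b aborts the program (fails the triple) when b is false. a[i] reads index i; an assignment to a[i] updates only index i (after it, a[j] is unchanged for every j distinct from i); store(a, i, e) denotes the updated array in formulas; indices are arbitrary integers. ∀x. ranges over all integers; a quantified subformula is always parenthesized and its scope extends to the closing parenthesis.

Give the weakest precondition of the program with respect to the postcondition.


Working backward. After the program, the postcondition (3*vec[h + 2] - 7 > 3*w - 3*w + 1 ∧ 3*w - 3 ≠ 5) ∨ (vec[h + 3] + 3*h + 7 ≤ 5 → 2*w + 6 > 3*h - 8) must hold; in canonical form it is (3*vec[h + 2] > 8 ∧ 3*w ≠ 8) ∨ (vec[h + 3] + 3*h ≤ -2 → 2*w > 3*h - 14).
Then branch requires (3*store(vec, w, h + w - 8)[h + 2] > 8 ∧ 3*w ≠ 8) ∨ (store(vec, w, h + w - 8)[h + 3] + 3*h ≤ -2 → 2*w > 3*h - 14); else branch requires (3*store(vec, w + 2, 3*h - 1)[h + 2] > 8 ∧ 3*w ≠ 8) ∨ (store(vec, w + 2, 3*h - 1)[h + 3] + 3*h ≤ -2 → 2*w > 3*h - 14).
Before the if: ((4*h > 3 ∨ 2*h + 3*w > -5) → ((3*store(vec, w, h + w - 8)[h + 2] > 8 ∧ 3*w ≠ 8) ∨ (store(vec, w, h + w - 8)[h + 3] + 3*h ≤ -2 → 2*w > 3*h - 14))) ∧ ((¬(4*h > 3 ∨ 2*h + 3*w > -5)) → ((3*store(vec, w + 2, 3*h - 1)[h + 2] > 8 ∧ 3*w ≠ 8) ∨ (store(vec, w + 2, 3*h - 1)[h + 3] + 3*h ≤ -2 → 2*w > 3*h - 14)))
Before havoc w: ∀w_1. (((4*h > 3 ∨ 2*h + 3*w_1 > -5) → ((3*store(vec, w_1, h + w_1 - 8)[h + 2] > 8 ∧ 3*w_1 ≠ 8) ∨ (store(vec, w_1, h + w_1 - 8)[h + 3] + 3*h ≤ -2 → 2*w_1 > 3*h - 14))) ∧ ((¬(4*h > 3 ∨ 2*h + 3*w_1 > -5)) → ((3*store(vec, w_1 + 2, 3*h - 1)[h + 2] > 8 ∧ 3*w_1 ≠ 8) ∨ (store(vec, w_1 + 2, 3*h - 1)[h + 3] + 3*h ≤ -2 → 2*w_1 > 3*h - 14))))
Before assert h + 7 > -3: h > -10 ∧ (∀w_1. (((4*h > 3 ∨ 2*h + 3*w_1 > -5) → ((3*store(vec, w_1, h + w_1 - 8)[h + 2] > 8 ∧ 3*w_1 ≠ 8) ∨ (store(vec, w_1, h + w_1 - 8)[h + 3] + 3*h ≤ -2 → 2*w_1 > 3*h - 14))) ∧ ((¬(4*h > 3 ∨ 2*h + 3*w_1 > -5)) → ((3*store(vec, w_1 + 2, 3*h - 1)[h + 2] > 8 ∧ 3*w_1 ≠ 8) ∨ (store(vec, w_1 + 2, 3*h - 1)[h + 3] + 3*h ≤ -2 → 2*w_1 > 3*h - 14)))))
Answer: WP = h > -10 ∧ (∀w_1. (((4*h > 3 ∨ 2*h + 3*w_1 > -5) → ((3*store(vec, w_1, h + w_1 - 8)[h + 2] > 8 ∧ 3*w_1 ≠ 8) ∨ (store(vec, w_1, h + w_1 - 8)[h + 3] + 3*h ≤ -2 → 2*w_1 > 3*h - 14))) ∧ ((¬(4*h > 3 ∨ 2*h + 3*w_1 > -5)) → ((3*store(vec, w_1 + 2, 3*h - 1)[h + 2] > 8 ∧ 3*w_1 ≠ 8) ∨ (store(vec, w_1 + 2, 3*h - 1)[h + 3] + 3*h ≤ -2 → 2*w_1 > 3*h - 14)))))


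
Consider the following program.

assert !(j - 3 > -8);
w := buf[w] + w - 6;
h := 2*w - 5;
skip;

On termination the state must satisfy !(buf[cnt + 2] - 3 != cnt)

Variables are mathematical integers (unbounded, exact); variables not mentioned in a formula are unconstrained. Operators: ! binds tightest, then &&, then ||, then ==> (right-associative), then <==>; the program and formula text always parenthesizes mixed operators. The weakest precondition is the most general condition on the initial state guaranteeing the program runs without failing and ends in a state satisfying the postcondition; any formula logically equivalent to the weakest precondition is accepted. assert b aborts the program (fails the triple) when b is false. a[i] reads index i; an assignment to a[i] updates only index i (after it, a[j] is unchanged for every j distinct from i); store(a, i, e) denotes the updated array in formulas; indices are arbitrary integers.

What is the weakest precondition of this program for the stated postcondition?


Working backward. After the program, the postcondition !(buf[cnt + 2] - 3 != cnt) must hold; in canonical form it is !(buf[cnt + 2] != cnt + 3).
Before skip: !(buf[cnt + 2] != cnt + 3)
Before h := 2*w - 5: !(buf[cnt + 2] != cnt + 3)
Before w := buf[w] + w - 6: !(buf[cnt + 2] != cnt + 3)
Before assert !(j - 3 > -8): (!(j > -5)) && (!(buf[cnt + 2] != cnt + 3))
Answer: WP = (!(j > -5)) && (!(buf[cnt + 2] != cnt + 3))


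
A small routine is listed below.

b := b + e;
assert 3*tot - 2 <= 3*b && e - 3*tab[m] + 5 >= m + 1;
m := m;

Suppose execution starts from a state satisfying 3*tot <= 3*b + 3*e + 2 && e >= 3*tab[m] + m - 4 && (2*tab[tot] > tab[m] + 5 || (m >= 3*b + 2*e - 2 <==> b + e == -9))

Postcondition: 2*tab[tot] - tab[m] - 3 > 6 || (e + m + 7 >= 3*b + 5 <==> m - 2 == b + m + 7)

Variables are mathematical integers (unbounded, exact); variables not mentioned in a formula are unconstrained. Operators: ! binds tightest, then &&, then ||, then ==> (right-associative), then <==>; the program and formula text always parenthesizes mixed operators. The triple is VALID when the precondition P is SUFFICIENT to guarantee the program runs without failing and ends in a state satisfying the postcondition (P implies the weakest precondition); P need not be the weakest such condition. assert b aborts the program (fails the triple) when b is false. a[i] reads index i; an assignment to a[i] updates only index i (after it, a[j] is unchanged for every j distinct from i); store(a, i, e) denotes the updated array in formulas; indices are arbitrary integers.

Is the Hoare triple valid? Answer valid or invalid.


Working backward. After the program, the postcondition 2*tab[tot] - tab[m] - 3 > 6 || (e + m + 7 >= 3*b + 5 <==> m - 2 == b + m + 7) must hold; in canonical form it is 2*tab[tot] > tab[m] + 9 || (e + m >= 3*b - 2 <==> b == -9).
Before m := m: 2*tab[tot] > tab[m] + 9 || (e + m >= 3*b - 2 <==> b == -9)
Before assert 3*tot - 2 <= 3*b && e - 3*tab[m] + 5 >= m + 1: 3*tot <= 3*b + 2 && e >= 3*tab[m] + m - 4 && (2*tab[tot] > tab[m] + 9 || (e + m >= 3*b - 2 <==> b == -9))
Before b := b + e: 3*tot <= 3*b + 3*e + 2 && e >= 3*tab[m] + m - 4 && (2*tab[tot] > tab[m] + 9 || (m >= 3*b + 2*e - 2 <==> b + e == -9))
The weakest precondition is 3*tot <= 3*b + 3*e + 2 && e >= 3*tab[m] + m - 4 && (2*tab[tot] > tab[m] + 9 || (m >= 3*b + 2*e - 2 <==> b + e == -9)).
Check whether 3*tot <= 3*b + 3*e + 2 && e >= 3*tab[m] + m - 4 && (2*tab[tot] > tab[m] + 5 || (m >= 3*b + 2*e - 2 <==> b + e == -9)) implies it.
Countermodel: at the initial state b = -10, e = 0, m = -22, tab = {[-22] = 0, [-10] = 3, elsewhere 3}, tot = -10, the precondition holds but the weakest precondition fails.
Answer: invalid


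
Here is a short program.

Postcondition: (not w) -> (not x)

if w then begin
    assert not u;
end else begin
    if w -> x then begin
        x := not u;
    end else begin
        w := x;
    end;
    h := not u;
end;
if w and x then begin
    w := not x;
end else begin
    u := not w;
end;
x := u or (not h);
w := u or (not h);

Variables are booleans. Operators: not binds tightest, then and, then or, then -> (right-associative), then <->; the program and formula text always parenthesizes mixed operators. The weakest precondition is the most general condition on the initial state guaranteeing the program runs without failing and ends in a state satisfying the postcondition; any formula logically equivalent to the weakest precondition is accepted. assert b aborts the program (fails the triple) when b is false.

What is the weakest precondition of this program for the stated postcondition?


Working backward. After the program, (not w) -> (not x) must hold.
Before w := u or (not h): (not (u or (not h))) -> (not x)
Before x := u or (not h): true
Then branch requires true; else branch requires true.
Before the if: true
Then branch requires not u; else branch requires true.
Before the if: w -> (not u)
Answer: WP = w -> (not u)


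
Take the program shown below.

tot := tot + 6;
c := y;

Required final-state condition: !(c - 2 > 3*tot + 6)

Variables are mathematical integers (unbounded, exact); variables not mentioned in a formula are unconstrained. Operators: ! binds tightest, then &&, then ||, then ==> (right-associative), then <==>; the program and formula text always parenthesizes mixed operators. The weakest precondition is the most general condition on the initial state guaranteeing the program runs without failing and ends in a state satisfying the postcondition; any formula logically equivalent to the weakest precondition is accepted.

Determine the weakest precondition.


Working backward. After the program, the postcondition !(c - 2 > 3*tot + 6) must hold; in canonical form it is !(c > 3*tot + 8).
Before c := y: !(y > 3*tot + 8)
Before tot := tot + 6: !(y > 3*tot + 26)
Answer: WP = !(y > 3*tot + 26)


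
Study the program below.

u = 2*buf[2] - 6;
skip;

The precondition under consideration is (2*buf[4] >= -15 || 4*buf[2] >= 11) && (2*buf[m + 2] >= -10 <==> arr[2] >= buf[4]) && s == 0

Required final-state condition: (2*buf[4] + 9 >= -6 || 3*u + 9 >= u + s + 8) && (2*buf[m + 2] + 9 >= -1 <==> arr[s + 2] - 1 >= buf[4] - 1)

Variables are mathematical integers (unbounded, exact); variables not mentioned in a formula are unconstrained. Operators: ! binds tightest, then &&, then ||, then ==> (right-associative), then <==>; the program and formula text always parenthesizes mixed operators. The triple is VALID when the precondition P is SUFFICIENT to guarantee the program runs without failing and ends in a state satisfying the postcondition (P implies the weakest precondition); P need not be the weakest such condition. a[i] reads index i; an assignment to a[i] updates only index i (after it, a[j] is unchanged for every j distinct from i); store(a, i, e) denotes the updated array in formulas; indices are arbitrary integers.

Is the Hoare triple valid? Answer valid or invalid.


Working backward. After the program, the postcondition (2*buf[4] + 9 >= -6 || 3*u + 9 >= u + s + 8) && (2*buf[m + 2] + 9 >= -1 <==> arr[s + 2] - 1 >= buf[4] - 1) must hold; in canonical form it is (2*buf[4] >= -15 || 2*u >= s - 1) && (2*buf[m + 2] >= -10 <==> arr[s + 2] >= buf[4]).
Before skip: (2*buf[4] >= -15 || 2*u >= s - 1) && (2*buf[m + 2] >= -10 <==> arr[s + 2] >= buf[4])
Before u := 2*buf[2] - 6: (2*buf[4] >= -15 || 4*buf[2] >= s + 11) && (2*buf[m + 2] >= -10 <==> arr[s + 2] >= buf[4])
The weakest precondition is (2*buf[4] >= -15 || 4*buf[2] >= s + 11) && (2*buf[m + 2] >= -10 <==> arr[s + 2] >= buf[4]).
Check whether (2*buf[4] >= -15 || 4*buf[2] >= 11) && (2*buf[m + 2] >= -10 <==> arr[2] >= buf[4]) && s == 0 implies it.
Every state satisfying the precondition satisfies the weakest precondition: the implication holds.
Answer: valid


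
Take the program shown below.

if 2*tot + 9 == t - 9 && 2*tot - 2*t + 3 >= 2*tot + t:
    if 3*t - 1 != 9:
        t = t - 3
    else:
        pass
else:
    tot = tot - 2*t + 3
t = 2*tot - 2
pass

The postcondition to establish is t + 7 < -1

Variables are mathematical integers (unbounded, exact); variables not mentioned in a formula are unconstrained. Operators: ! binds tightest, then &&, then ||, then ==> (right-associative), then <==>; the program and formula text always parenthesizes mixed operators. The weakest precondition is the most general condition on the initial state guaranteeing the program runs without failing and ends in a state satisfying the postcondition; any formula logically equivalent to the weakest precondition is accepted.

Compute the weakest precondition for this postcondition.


Working backward. After the program, the postcondition t + 7 < -1 must hold; in canonical form it is t < -8.
Before skip: t < -8
Before t := 2*tot - 2: 2*tot < -6
Then branch requires (3*t != 10 ==> 2*tot < -6) && ((!(3*t != 10)) ==> 2*tot < -6); else branch requires 2*tot < 4*t - 12.
Before the if: ((2*tot == t - 18 && 3*t <= 3) ==> ((3*t != 10 ==> 2*tot < -6) && ((!(3*t != 10)) ==> 2*tot < -6))) && ((!(2*tot == t - 18 && 3*t <= 3)) ==> 2*tot < 4*t - 12)
Answer: WP = ((2*tot == t - 18 && 3*t <= 3) ==> ((3*t != 10 ==> 2*tot < -6) && ((!(3*t != 10)) ==> 2*tot < -6))) && ((!(2*tot == t - 18 && 3*t <= 3)) ==> 2*tot < 4*t - 12)


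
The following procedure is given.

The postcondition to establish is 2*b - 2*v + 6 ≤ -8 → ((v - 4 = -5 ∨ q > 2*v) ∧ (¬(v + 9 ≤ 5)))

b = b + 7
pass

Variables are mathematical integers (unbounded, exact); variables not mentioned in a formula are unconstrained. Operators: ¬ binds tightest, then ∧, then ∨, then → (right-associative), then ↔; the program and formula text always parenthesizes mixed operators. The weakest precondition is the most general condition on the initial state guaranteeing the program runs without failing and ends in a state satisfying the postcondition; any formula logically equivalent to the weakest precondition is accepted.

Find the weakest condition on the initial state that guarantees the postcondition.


Working backward. After the program, the postcondition 2*b - 2*v + 6 ≤ -8 → ((v - 4 = -5 ∨ q > 2*v) ∧ (¬(v + 9 ≤ 5))) must hold; in canonical form it is 2*b ≤ 2*v - 14 → ((v = -1 ∨ q > 2*v) ∧ (¬(v ≤ -4))).
Before skip: 2*b ≤ 2*v - 14 → ((v = -1 ∨ q > 2*v) ∧ (¬(v ≤ -4)))
Before b := b + 7: 2*b ≤ 2*v - 28 → ((v = -1 ∨ q > 2*v) ∧ (¬(v ≤ -4)))
Answer: WP = 2*b ≤ 2*v - 28 → ((v = -1 ∨ q > 2*v) ∧ (¬(v ≤ -4)))


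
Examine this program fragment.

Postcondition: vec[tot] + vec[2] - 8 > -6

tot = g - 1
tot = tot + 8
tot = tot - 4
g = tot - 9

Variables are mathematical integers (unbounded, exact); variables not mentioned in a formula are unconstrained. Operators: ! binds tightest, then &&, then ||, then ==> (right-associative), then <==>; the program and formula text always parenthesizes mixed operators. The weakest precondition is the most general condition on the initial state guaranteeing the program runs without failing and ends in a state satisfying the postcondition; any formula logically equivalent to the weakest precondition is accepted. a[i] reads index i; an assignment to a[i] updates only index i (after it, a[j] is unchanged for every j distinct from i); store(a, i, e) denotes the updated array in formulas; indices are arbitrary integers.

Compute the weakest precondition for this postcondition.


Working backward. After the program, the postcondition vec[tot] + vec[2] - 8 > -6 must hold; in canonical form it is vec[2] + vec[tot] > 2.
Before g := tot - 9: vec[2] + vec[tot] > 2
Before tot := tot - 4: vec[2] + vec[tot - 4] > 2
Before tot := tot + 8: vec[tot + 4] + vec[2] > 2
Before tot := g - 1: vec[g + 3] + vec[2] > 2
Answer: WP = vec[g + 3] + vec[2] > 2


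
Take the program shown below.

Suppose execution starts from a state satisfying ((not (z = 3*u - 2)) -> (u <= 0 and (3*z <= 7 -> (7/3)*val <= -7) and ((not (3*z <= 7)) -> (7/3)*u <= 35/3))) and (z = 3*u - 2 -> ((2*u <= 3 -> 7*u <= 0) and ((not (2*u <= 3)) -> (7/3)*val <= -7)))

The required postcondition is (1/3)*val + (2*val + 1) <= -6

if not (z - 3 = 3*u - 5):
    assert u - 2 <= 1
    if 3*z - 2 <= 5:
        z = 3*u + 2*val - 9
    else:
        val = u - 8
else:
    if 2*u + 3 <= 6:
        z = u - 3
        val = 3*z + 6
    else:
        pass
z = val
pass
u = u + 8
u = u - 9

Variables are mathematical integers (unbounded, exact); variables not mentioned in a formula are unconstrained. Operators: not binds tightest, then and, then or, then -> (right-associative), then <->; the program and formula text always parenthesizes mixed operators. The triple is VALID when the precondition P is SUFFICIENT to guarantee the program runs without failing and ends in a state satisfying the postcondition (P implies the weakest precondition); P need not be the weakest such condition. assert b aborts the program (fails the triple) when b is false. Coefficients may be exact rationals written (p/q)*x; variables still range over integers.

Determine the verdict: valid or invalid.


Working backward. After the program, the postcondition (1/3)*val + (2*val + 1) <= -6 must hold; in canonical form it is (7/3)*val <= -7.
Before u := u - 9: (7/3)*val <= -7
Before u := u + 8: (7/3)*val <= -7
Before skip: (7/3)*val <= -7
Before z := val: (7/3)*val <= -7
Then branch requires u <= 3 and (3*z <= 7 -> (7/3)*val <= -7) and ((not (3*z <= 7)) -> (7/3)*u <= 35/3); else branch requires (2*u <= 3 -> 7*u <= 0) and ((not (2*u <= 3)) -> (7/3)*val <= -7).
Before the if: ((not (z = 3*u - 2)) -> (u <= 3 and (3*z <= 7 -> (7/3)*val <= -7) and ((not (3*z <= 7)) -> (7/3)*u <= 35/3))) and (z = 3*u - 2 -> ((2*u <= 3 -> 7*u <= 0) and ((not (2*u <= 3)) -> (7/3)*val <= -7)))
The weakest precondition is ((not (z = 3*u - 2)) -> (u <= 3 and (3*z <= 7 -> (7/3)*val <= -7) and ((not (3*z <= 7)) -> (7/3)*u <= 35/3))) and (z = 3*u - 2 -> ((2*u <= 3 -> 7*u <= 0) and ((not (2*u <= 3)) -> (7/3)*val <= -7))).
Check whether ((not (z = 3*u - 2)) -> (u <= 0 and (3*z <= 7 -> (7/3)*val <= -7) and ((not (3*z <= 7)) -> (7/3)*u <= 35/3))) and (z = 3*u - 2 -> ((2*u <= 3 -> 7*u <= 0) and ((not (2*u <= 3)) -> (7/3)*val <= -7))) implies it.
Every state satisfying the precondition satisfies the weakest precondition: the implication holds.
Answer: valid


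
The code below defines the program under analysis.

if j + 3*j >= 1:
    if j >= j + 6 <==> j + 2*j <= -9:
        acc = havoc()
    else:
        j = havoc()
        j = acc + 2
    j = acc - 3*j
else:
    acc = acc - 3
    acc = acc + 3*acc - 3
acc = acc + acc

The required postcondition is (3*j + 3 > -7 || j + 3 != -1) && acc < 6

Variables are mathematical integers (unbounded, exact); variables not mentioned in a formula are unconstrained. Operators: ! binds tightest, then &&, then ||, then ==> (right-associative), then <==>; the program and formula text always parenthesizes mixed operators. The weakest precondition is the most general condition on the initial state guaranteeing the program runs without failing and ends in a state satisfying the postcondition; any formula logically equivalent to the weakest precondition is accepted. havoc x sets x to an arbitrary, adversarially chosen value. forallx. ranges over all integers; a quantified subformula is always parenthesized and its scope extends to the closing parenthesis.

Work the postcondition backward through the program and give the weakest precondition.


Working backward. After the program, the postcondition (3*j + 3 > -7 || j + 3 != -1) && acc < 6 must hold; in canonical form it is (3*j > -10 || j != -4) && acc < 6.
Before acc := acc + acc: (3*j > -10 || j != -4) && 2*acc < 6
Then branch requires ((!(3*j <= -9)) ==> (forall acc_1. ((3*acc_1 > 9*j - 10 || acc_1 != 3*j - 4) && 2*acc_1 < 6))) && (3*j <= -9 ==> ((6*acc < -8 || 2*acc != -2) && 2*acc < 6)); else branch requires (3*j > -10 || j != -4) && 8*acc < 36.
Before the if: (4*j >= 1 ==> (((!(3*j <= -9)) ==> (forall acc_1. ((3*acc_1 > 9*j - 10 || acc_1 != 3*j - 4) && 2*acc_1 < 6))) && (3*j <= -9 ==> ((6*acc < -8 || 2*acc != -2) && 2*acc < 6)))) && ((!(4*j >= 1)) ==> ((3*j > -10 || j != -4) && 8*acc < 36))
Answer: WP = (4*j >= 1 ==> (((!(3*j <= -9)) ==> (forall acc_1. ((3*acc_1 > 9*j - 10 || acc_1 != 3*j - 4) && 2*acc_1 < 6))) && (3*j <= -9 ==> ((6*acc < -8 || 2*acc != -2) && 2*acc < 6)))) && ((!(4*j >= 1)) ==> ((3*j > -10 || j != -4) && 8*acc < 36))


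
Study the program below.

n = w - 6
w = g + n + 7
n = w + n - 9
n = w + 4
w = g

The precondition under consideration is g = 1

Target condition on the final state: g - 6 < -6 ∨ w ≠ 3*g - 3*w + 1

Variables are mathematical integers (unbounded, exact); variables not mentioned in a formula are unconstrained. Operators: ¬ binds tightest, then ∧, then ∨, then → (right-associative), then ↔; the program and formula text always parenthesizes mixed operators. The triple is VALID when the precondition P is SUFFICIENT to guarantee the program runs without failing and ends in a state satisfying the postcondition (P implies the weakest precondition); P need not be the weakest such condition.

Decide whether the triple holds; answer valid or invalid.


Working backward. After the program, the postcondition g - 6 < -6 ∨ w ≠ 3*g - 3*w + 1 must hold; in canonical form it is g < 0 ∨ 4*w ≠ 3*g + 1.
Before w := g: g < 0 ∨ g ≠ 1
Before n := w + 4: g < 0 ∨ g ≠ 1
Before n := w + n - 9: g < 0 ∨ g ≠ 1
Before w := g + n + 7: g < 0 ∨ g ≠ 1
Before n := w - 6: g < 0 ∨ g ≠ 1
The weakest precondition is g < 0 ∨ g ≠ 1.
Check whether g = 1 implies it.
Countermodel: at the initial state g = 1, the precondition holds but the weakest precondition fails.
Answer: invalid


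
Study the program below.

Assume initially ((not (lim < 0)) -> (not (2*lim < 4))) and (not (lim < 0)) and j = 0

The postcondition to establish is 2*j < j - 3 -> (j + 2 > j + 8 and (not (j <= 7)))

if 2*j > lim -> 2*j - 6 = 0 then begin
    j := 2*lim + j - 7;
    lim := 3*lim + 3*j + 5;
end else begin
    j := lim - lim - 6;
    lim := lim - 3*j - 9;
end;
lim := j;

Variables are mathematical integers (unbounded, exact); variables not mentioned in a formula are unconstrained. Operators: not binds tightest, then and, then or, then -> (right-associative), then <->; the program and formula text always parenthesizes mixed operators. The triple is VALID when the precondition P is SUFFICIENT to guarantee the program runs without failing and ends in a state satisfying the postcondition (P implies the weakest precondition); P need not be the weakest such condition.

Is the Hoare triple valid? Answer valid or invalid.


Working backward. After the program, the postcondition 2*j < j - 3 -> (j + 2 > j + 8 and (not (j <= 7))) must hold; in canonical form it is not (j < -3).
Before lim := j: not (j < -3)
Then branch requires not (j + 2*lim < 4); else branch requires false.
Before the if: ((2*j > lim -> 2*j = 6) -> (not (j + 2*lim < 4))) and (2*j > lim -> 2*j = 6)
The weakest precondition is ((2*j > lim -> 2*j = 6) -> (not (j + 2*lim < 4))) and (2*j > lim -> 2*j = 6).
Check whether ((not (lim < 0)) -> (not (2*lim < 4))) and (not (lim < 0)) and j = 0 implies it.
Every state satisfying the precondition satisfies the weakest precondition: the implication holds.
Answer: valid


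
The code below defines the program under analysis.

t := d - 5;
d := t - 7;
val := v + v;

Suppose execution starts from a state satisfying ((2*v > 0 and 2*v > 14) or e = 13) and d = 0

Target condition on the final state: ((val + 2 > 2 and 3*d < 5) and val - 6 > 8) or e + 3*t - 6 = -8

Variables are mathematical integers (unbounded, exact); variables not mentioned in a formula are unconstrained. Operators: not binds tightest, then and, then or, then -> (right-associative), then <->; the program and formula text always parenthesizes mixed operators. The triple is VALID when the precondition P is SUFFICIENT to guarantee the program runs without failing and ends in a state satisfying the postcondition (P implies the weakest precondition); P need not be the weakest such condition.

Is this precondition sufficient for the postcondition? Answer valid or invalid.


Working backward. After the program, the postcondition ((val + 2 > 2 and 3*d < 5) and val - 6 > 8) or e + 3*t - 6 = -8 must hold; in canonical form it is (val > 0 and 3*d < 5 and val > 14) or e + 3*t = -2.
Before val := v + v: (2*v > 0 and 3*d < 5 and 2*v > 14) or e + 3*t = -2
Before d := t - 7: (2*v > 0 and 3*t < 26 and 2*v > 14) or e + 3*t = -2
Before t := d - 5: (2*v > 0 and 3*d < 41 and 2*v > 14) or 3*d + e = 13
The weakest precondition is (2*v > 0 and 3*d < 41 and 2*v > 14) or 3*d + e = 13.
Check whether ((2*v > 0 and 2*v > 14) or e = 13) and d = 0 implies it.
Every state satisfying the precondition satisfies the weakest precondition: the implication holds.
Answer: valid


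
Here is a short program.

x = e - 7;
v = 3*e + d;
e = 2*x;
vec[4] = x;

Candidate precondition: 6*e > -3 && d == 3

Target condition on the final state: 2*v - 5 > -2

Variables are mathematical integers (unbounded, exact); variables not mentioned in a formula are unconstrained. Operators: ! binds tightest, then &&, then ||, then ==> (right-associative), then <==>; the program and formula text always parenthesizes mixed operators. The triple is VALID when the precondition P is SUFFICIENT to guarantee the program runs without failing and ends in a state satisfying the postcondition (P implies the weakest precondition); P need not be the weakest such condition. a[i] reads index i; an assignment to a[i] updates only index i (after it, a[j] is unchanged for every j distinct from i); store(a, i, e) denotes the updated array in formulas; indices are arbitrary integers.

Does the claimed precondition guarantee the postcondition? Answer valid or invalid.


Working backward. After the program, the postcondition 2*v - 5 > -2 must hold; in canonical form it is 2*v > 3.
Before vec[4] := x: 2*v > 3
Before e := 2*x: 2*v > 3
Before v := 3*e + d: 2*d + 6*e > 3
Before x := e - 7: 2*d + 6*e > 3
The weakest precondition is 2*d + 6*e > 3.
Check whether 6*e > -3 && d == 3 implies it.
Every state satisfying the precondition satisfies the weakest precondition: the implication holds.
Answer: valid


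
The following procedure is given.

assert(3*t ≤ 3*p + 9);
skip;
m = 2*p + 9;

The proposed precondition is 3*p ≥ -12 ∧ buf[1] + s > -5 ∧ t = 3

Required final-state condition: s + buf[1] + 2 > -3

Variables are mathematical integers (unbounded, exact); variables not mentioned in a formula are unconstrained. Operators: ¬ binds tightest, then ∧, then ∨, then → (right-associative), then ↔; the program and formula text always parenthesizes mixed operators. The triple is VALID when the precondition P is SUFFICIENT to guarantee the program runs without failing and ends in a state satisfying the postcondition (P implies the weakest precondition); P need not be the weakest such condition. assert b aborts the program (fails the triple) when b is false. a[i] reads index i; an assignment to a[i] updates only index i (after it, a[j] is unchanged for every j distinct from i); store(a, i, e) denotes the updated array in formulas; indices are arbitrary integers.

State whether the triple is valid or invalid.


Working backward. After the program, the postcondition s + buf[1] + 2 > -3 must hold; in canonical form it is buf[1] + s > -5.
Before m := 2*p + 9: buf[1] + s > -5
Before skip: buf[1] + s > -5
Before assert 3*t ≤ 3*p + 9: 3*t ≤ 3*p + 9 ∧ buf[1] + s > -5
The weakest precondition is 3*t ≤ 3*p + 9 ∧ buf[1] + s > -5.
Check whether 3*p ≥ -12 ∧ buf[1] + s > -5 ∧ t = 3 implies it.
Countermodel: at the initial state buf = {[1] = 0, elsewhere 0}, p = -1, s = -4, t = 3, the precondition holds but the weakest precondition fails.
Answer: invalid


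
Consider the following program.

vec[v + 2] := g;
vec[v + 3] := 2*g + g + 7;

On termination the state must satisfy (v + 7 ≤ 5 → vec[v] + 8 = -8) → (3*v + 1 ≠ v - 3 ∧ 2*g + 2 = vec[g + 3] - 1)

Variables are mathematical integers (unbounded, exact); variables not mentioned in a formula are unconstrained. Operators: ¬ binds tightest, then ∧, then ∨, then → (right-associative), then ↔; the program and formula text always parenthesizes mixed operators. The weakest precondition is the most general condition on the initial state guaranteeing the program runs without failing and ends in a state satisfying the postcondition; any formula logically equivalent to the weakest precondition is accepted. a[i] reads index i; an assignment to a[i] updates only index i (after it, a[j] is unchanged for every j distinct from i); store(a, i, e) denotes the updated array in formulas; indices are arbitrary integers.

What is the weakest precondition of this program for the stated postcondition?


Working backward. After the program, the postcondition (v + 7 ≤ 5 → vec[v] + 8 = -8) → (3*v + 1 ≠ v - 3 ∧ 2*g + 2 = vec[g + 3] - 1) must hold; in canonical form it is (v ≤ -2 → vec[v] = -16) → (2*v ≠ -4 ∧ 2*g = vec[g + 3] - 3).
Before vec[v + 3] := 2*g + g + 7: (v ≤ -2 → store(vec, v + 3, 3*g + 7)[v] = -16) → (2*v ≠ -4 ∧ 2*g = store(vec, v + 3, 3*g + 7)[g + 3] - 3)
Before vec[v + 2] := g: (v ≤ -2 → store(store(vec, v + 2, g), v + 3, 3*g + 7)[v] = -16) → (2*v ≠ -4 ∧ 2*g = store(store(vec, v + 2, g), v + 3, 3*g + 7)[g + 3] - 3)
Answer: WP = (v ≤ -2 → store(store(vec, v + 2, g), v + 3, 3*g + 7)[v] = -16) → (2*v ≠ -4 ∧ 2*g = store(store(vec, v + 2, g), v + 3, 3*g + 7)[g + 3] - 3)


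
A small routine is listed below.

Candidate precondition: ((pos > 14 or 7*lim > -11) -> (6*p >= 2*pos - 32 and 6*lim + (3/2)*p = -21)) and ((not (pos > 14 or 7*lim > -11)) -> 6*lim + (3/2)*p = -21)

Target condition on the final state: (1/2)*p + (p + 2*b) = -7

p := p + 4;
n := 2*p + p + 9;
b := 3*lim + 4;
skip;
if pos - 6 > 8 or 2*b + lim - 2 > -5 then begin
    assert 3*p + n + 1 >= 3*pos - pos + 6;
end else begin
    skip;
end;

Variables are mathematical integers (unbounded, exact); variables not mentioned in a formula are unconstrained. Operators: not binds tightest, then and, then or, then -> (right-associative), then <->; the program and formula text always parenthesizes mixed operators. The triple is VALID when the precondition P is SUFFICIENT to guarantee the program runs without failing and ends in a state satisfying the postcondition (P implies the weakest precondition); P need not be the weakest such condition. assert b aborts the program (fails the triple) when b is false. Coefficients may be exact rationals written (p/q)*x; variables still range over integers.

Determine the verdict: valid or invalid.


Working backward. After the program, the postcondition (1/2)*p + (p + 2*b) = -7 must hold; in canonical form it is 2*b + (3/2)*p = -7.
Then branch requires n + 3*p >= 2*pos + 5 and 2*b + (3/2)*p = -7; else branch requires 2*b + (3/2)*p = -7.
Before the if: ((pos > 14 or 2*b + lim > -3) -> (n + 3*p >= 2*pos + 5 and 2*b + (3/2)*p = -7)) and ((not (pos > 14 or 2*b + lim > -3)) -> 2*b + (3/2)*p = -7)
Before skip: ((pos > 14 or 2*b + lim > -3) -> (n + 3*p >= 2*pos + 5 and 2*b + (3/2)*p = -7)) and ((not (pos > 14 or 2*b + lim > -3)) -> 2*b + (3/2)*p = -7)
Before b := 3*lim + 4: ((pos > 14 or 7*lim > -11) -> (n + 3*p >= 2*pos + 5 and 6*lim + (3/2)*p = -15)) and ((not (pos > 14 or 7*lim > -11)) -> 6*lim + (3/2)*p = -15)
Before n := 2*p + p + 9: ((pos > 14 or 7*lim > -11) -> (6*p >= 2*pos - 4 and 6*lim + (3/2)*p = -15)) and ((not (pos > 14 or 7*lim > -11)) -> 6*lim + (3/2)*p = -15)
Before p := p + 4: ((pos > 14 or 7*lim > -11) -> (6*p >= 2*pos - 28 and 6*lim + (3/2)*p = -21)) and ((not (pos > 14 or 7*lim > -11)) -> 6*lim + (3/2)*p = -21)
The weakest precondition is ((pos > 14 or 7*lim > -11) -> (6*p >= 2*pos - 28 and 6*lim + (3/2)*p = -21)) and ((not (pos > 14 or 7*lim > -11)) -> 6*lim + (3/2)*p = -21).
Check whether ((pos > 14 or 7*lim > -11) -> (6*p >= 2*pos - 32 and 6*lim + (3/2)*p = -21)) and ((not (pos > 14 or 7*lim > -11)) -> 6*lim + (3/2)*p = -21) implies it.
Countermodel: at the initial state lim = -4, p = 2, pos = 22, the precondition holds but the weakest precondition fails.
Answer: invalid


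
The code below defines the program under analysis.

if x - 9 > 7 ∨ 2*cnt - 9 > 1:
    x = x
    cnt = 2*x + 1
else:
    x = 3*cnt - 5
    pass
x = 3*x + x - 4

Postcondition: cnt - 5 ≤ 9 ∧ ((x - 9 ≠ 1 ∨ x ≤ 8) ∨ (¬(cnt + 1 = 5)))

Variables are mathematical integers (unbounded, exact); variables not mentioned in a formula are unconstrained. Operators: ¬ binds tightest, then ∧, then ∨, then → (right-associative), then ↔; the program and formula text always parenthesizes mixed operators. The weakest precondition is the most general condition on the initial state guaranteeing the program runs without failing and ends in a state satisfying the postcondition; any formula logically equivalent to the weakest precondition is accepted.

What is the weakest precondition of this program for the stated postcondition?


Working backward. After the program, the postcondition cnt - 5 ≤ 9 ∧ ((x - 9 ≠ 1 ∨ x ≤ 8) ∨ (¬(cnt + 1 = 5))) must hold; in canonical form it is cnt ≤ 14 ∧ (x ≠ 10 ∨ x ≤ 8 ∨ (¬(cnt = 4))).
Before x := 3*x + x - 4: cnt ≤ 14 ∧ (4*x ≠ 14 ∨ 4*x ≤ 12 ∨ (¬(cnt = 4)))
Then branch requires 2*x ≤ 13 ∧ (4*x ≠ 14 ∨ 4*x ≤ 12 ∨ (¬(2*x = 3))); else branch requires cnt ≤ 14 ∧ (12*cnt ≠ 34 ∨ 12*cnt ≤ 32 ∨ (¬(cnt = 4))).
Before the if: ((x > 16 ∨ 2*cnt > 10) → (2*x ≤ 13 ∧ (4*x ≠ 14 ∨ 4*x ≤ 12 ∨ (¬(2*x = 3))))) ∧ ((¬(x > 16 ∨ 2*cnt > 10)) → (cnt ≤ 14 ∧ (12*cnt ≠ 34 ∨ 12*cnt ≤ 32 ∨ (¬(cnt = 4)))))
Answer: WP = ((x > 16 ∨ 2*cnt > 10) → (2*x ≤ 13 ∧ (4*x ≠ 14 ∨ 4*x ≤ 12 ∨ (¬(2*x = 3))))) ∧ ((¬(x > 16 ∨ 2*cnt > 10)) → (cnt ≤ 14 ∧ (12*cnt ≠ 34 ∨ 12*cnt ≤ 32 ∨ (¬(cnt = 4)))))


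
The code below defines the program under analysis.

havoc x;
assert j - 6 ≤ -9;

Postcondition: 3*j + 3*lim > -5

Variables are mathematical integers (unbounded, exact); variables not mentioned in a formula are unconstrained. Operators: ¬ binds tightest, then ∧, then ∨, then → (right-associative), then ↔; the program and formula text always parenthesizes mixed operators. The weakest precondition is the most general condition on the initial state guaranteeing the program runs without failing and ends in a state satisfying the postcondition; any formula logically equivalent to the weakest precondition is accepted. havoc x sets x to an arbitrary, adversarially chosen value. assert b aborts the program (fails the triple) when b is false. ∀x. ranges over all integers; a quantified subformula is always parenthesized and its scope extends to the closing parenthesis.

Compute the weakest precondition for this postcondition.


Working backward. After the program, 3*j + 3*lim > -5 must hold.
Before assert j - 6 ≤ -9: j ≤ -3 ∧ 3*j + 3*lim > -5
Before havoc x: j ≤ -3 ∧ 3*j + 3*lim > -5
Answer: WP = j ≤ -3 ∧ 3*j + 3*lim > -5
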